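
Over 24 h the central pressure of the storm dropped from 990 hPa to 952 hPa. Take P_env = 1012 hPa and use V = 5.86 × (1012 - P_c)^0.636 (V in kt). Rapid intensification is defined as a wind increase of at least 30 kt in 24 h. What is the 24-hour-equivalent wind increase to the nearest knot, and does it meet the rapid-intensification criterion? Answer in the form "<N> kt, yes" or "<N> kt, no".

37 kt, yes

V₁: ΔP = 22, V ≈ 5.86 × 22^0.636 ≈ 41.85 kt.
V₂: ΔP = 60, V ≈ 5.86 × 60^0.636 ≈ 79.21 kt.
ΔV over 24 h = 37.36 kt → 24 h equivalent = 37.36 × 24/24 ≈ 37.36 kt.
37 kt ≥ 30 kt ⇒ rapid intensification.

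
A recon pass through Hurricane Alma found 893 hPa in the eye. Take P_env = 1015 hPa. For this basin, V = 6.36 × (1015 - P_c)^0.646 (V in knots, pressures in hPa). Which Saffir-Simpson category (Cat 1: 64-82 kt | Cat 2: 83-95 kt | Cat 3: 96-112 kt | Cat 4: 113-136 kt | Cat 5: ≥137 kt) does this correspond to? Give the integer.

5

ΔP = 1015 − 893 = 122 hPa.
V ≈ 6.36 × 122^0.646 = 6.36 × 22.27 ≈ 142 kt.
142 kt falls in the Category 5 band.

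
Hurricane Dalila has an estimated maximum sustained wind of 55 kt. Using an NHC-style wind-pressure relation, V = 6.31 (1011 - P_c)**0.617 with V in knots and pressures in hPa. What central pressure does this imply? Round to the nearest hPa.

978 hPa

ΔP = (V / 6.31)^(1/0.617) = (55/6.31)^1.621.
55/6.31 = 8.716; 8.716^1.621 ≈ 33.42 hPa.
P_c = 1011 − 33.42 = 977.58 ≈ 978 hPa.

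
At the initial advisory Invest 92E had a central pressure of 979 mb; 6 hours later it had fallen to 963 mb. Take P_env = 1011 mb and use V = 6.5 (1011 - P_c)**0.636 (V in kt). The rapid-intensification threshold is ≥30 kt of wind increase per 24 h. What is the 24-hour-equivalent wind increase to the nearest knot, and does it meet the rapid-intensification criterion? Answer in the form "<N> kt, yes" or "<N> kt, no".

V₁: ΔP = 32, V ≈ 6.5 × 32^0.636 ≈ 58.91 kt.
V₂: ΔP = 48, V ≈ 6.5 × 48^0.636 ≈ 76.24 kt.
ΔV over 6 h = 17.33 kt → 24 h equivalent = 17.33 × 24/6 ≈ 69.32 kt.
69 kt ≥ 30 kt ⇒ rapid intensification.

69 kt, yes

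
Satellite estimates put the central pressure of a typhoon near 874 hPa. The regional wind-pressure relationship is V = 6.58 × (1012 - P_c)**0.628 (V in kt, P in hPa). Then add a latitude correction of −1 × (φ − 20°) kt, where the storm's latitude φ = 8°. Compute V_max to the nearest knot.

157 kt

ΔP = 1012 − 874 = 138 hPa.
138^0.628 ≈ 22.072.
V ≈ 6.58 × 22.072 ≈ 145.2 kt.
Latitude correction: −1 × (8 − 20) = 12 kt.
Corrected V ≈ 157.2 kt → 157 kt.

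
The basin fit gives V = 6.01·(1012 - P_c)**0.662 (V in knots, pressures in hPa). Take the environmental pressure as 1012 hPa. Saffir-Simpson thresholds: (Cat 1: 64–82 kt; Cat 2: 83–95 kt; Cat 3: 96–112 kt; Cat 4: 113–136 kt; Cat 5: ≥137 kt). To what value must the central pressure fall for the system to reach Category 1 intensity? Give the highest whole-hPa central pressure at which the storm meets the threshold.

Category 1 begins at V = 64 kt.
Required ΔP = (64/6.01)^(1/0.662) = 10.649^1.511 ≈ 35.63 hPa.
P_c ≤ 1012 − 35.63 = 976.37, so the highest integer P_c is 976 hPa.

976 hPa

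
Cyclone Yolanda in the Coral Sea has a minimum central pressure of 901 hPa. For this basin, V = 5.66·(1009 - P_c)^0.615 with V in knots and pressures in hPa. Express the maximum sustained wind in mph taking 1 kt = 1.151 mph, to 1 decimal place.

116.0 mph

ΔP = 1009 − 901 = 108 hPa.
V ≈ 5.66 × 108^0.615 = 5.66 × 17.806 ≈ 100.779 kt.
100.779 × 1.151 ≈ 116.00 mph → 116.0 mph.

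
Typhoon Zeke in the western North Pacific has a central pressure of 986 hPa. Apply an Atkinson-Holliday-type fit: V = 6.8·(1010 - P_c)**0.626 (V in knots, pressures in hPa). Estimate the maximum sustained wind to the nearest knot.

ΔP = 1010 − 986 = 24 hPa.
24^0.626 ≈ 7.312.
V ≈ 6.8 × 7.312 ≈ 49.7 kt.

50 kt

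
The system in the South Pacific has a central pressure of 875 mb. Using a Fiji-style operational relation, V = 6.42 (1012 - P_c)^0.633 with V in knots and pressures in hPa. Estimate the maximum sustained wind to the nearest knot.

ΔP = 1012 − 875 = 137 mb.
137^0.633 ≈ 22.519.
V ≈ 6.42 × 22.519 ≈ 144.6 kt.

145 kt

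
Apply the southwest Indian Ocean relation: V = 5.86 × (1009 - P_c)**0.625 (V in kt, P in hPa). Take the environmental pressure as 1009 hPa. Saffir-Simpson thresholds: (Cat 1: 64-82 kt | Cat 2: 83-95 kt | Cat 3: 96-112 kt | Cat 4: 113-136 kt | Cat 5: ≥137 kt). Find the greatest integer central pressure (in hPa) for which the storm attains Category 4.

895 hPa

Category 4 begins at V = 113 kt.
Required ΔP = (113/5.86)^(1/0.625) = 19.283^1.600 ≈ 113.84 hPa.
P_c ≤ 1009 − 113.84 = 895.16, so the highest integer P_c is 895 hPa.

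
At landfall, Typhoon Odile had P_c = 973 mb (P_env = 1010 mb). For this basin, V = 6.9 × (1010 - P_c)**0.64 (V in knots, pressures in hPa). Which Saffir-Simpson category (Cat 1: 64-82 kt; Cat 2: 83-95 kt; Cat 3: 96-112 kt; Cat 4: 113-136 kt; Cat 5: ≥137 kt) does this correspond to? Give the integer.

1

ΔP = 1010 − 973 = 37 mb.
V ≈ 6.9 × 37^0.64 = 6.9 × 10.08 ≈ 70 kt.
70 kt falls in the Category 1 band.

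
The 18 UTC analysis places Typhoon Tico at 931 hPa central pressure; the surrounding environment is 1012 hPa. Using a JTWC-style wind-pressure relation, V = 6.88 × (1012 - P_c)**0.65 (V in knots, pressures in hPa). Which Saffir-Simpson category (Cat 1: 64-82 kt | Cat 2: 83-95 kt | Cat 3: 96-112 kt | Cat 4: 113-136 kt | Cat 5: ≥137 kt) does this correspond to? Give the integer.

4

ΔP = 1012 − 931 = 81 hPa.
V ≈ 6.88 × 81^0.65 = 6.88 × 17.40 ≈ 120 kt.
120 kt falls in the Category 4 band.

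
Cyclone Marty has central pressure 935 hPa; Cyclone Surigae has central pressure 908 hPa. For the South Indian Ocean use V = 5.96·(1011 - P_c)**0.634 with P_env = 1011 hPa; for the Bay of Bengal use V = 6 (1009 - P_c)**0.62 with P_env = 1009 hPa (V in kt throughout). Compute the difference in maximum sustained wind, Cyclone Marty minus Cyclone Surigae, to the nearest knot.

-12 kt

Cyclone Marty: ΔP = 76; V ≈ 5.96 × 76^0.634 ≈ 92.83 kt.
Cyclone Surigae: ΔP = 101; V ≈ 6 × 101^0.62 ≈ 104.91 kt.
Difference ≈ 92.83 − 104.91 = -12.08 → -12 kt.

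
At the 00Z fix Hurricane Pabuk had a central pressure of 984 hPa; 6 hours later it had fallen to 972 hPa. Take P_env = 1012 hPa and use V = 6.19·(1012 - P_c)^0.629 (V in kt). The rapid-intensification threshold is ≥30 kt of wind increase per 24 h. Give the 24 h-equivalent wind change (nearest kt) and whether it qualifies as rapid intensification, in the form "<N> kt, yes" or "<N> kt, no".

V₁: ΔP = 28, V ≈ 6.19 × 28^0.629 ≈ 50.34 kt.
V₂: ΔP = 40, V ≈ 6.19 × 40^0.629 ≈ 63.01 kt.
ΔV over 6 h = 12.67 kt → 24 h equivalent = 12.67 × 24/6 ≈ 50.68 kt.
51 kt ≥ 30 kt ⇒ rapid intensification.

51 kt, yes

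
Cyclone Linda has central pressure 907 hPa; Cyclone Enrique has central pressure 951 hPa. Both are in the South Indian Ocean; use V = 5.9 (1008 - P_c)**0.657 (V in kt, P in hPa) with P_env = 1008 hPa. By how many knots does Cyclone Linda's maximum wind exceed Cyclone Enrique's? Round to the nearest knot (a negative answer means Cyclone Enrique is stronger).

38 kt

Cyclone Linda: ΔP = 101; V ≈ 5.9 × 101^0.657 ≈ 122.37 kt.
Cyclone Enrique: ΔP = 57; V ≈ 5.9 × 57^0.657 ≈ 84.04 kt.
Difference ≈ 122.37 − 84.04 = 38.33 → 38 kt.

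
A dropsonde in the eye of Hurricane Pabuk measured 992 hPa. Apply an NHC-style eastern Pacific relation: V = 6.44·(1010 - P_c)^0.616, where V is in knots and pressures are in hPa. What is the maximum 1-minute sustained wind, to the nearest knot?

38 kt

ΔP = 1010 − 992 = 18 hPa.
18^0.616 ≈ 5.933.
V ≈ 6.44 × 5.933 ≈ 38.2 kt.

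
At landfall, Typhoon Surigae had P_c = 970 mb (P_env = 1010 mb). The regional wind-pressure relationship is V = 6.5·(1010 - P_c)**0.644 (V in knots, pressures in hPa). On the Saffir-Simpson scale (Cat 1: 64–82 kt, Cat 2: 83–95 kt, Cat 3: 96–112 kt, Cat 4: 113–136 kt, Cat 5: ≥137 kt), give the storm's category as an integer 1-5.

ΔP = 1010 − 970 = 40 mb.
V ≈ 6.5 × 40^0.644 = 6.5 × 10.76 ≈ 70 kt.
70 kt falls in the Category 1 band.

1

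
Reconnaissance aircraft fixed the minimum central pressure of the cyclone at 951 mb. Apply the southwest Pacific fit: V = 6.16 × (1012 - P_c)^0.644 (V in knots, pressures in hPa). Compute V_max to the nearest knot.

87 kt

ΔP = 1012 − 951 = 61 mb.
61^0.644 ≈ 14.117.
V ≈ 6.16 × 14.117 ≈ 87.0 kt.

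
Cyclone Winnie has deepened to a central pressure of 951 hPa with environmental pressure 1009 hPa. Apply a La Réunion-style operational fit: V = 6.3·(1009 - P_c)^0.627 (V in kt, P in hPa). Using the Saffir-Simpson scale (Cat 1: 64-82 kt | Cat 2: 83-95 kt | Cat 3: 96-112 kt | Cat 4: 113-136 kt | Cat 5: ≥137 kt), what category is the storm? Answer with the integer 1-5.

ΔP = 1009 − 951 = 58 hPa.
V ≈ 6.3 × 58^0.627 = 6.3 × 12.75 ≈ 80 kt.
80 kt falls in the Category 1 band.

1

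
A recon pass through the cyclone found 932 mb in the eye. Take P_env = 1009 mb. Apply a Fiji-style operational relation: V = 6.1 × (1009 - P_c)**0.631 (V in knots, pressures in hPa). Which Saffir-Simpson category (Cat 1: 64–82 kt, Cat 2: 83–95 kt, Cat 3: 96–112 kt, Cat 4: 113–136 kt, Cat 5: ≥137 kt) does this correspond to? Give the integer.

2

ΔP = 1009 − 932 = 77 mb.
V ≈ 6.1 × 77^0.631 = 6.1 × 15.50 ≈ 95 kt.
95 kt falls in the Category 2 band.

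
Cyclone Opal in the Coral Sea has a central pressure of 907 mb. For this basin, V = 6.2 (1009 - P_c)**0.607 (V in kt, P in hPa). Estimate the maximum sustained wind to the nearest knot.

ΔP = 1009 − 907 = 102 mb.
102^0.607 ≈ 16.566.
V ≈ 6.2 × 16.566 ≈ 102.7 kt.

103 kt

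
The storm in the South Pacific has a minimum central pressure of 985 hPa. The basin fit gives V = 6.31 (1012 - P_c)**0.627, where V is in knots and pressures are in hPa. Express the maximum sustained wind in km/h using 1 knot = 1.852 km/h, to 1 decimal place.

92.3 km/h

ΔP = 1012 − 985 = 27 hPa.
V ≈ 6.31 × 27^0.627 = 6.31 × 7.897 ≈ 49.830 kt.
49.830 × 1.852 ≈ 92.29 km/h → 92.3 km/h.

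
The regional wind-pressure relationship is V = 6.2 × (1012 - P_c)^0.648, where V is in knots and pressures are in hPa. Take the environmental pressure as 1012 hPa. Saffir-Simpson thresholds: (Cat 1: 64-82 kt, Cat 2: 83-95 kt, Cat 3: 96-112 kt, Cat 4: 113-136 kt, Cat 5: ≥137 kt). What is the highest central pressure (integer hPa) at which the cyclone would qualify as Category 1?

975 hPa

Category 1 begins at V = 64 kt.
Required ΔP = (64/6.2)^(1/0.648) = 10.323^1.543 ≈ 36.68 hPa.
P_c ≤ 1012 − 36.68 = 975.32, so the highest integer P_c is 975 hPa.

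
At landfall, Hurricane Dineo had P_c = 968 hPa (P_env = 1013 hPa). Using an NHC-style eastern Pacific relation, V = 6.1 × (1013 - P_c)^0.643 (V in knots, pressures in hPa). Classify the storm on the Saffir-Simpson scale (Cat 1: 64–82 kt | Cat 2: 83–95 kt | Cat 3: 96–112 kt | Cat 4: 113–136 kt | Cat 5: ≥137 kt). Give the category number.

ΔP = 1013 − 968 = 45 hPa.
V ≈ 6.1 × 45^0.643 = 6.1 × 11.56 ≈ 71 kt.
71 kt falls in the Category 1 band.

1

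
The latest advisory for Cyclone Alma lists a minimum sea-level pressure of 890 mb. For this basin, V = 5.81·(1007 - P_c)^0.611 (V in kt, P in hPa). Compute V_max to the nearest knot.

ΔP = 1007 − 890 = 117 mb.
117^0.611 ≈ 18.351.
V ≈ 5.81 × 18.351 ≈ 106.6 kt.

107 kt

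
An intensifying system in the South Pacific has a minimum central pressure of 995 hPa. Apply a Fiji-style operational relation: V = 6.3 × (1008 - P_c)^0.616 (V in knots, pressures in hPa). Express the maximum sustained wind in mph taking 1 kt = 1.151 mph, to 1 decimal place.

35.2 mph

ΔP = 1008 − 995 = 13 hPa.
V ≈ 6.3 × 13^0.616 = 6.3 × 4.855 ≈ 30.586 kt.
30.586 × 1.151 ≈ 35.21 mph → 35.2 mph.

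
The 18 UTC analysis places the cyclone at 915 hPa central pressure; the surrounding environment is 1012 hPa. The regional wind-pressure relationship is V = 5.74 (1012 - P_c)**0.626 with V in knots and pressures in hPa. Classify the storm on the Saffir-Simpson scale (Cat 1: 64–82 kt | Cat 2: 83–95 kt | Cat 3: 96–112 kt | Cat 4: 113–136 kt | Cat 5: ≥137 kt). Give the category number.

ΔP = 1012 − 915 = 97 hPa.
V ≈ 5.74 × 97^0.626 = 5.74 × 17.53 ≈ 101 kt.
101 kt falls in the Category 3 band.

3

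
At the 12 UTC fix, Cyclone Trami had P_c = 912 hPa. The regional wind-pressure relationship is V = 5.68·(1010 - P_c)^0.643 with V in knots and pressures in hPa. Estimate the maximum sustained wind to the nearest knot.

108 kt

ΔP = 1010 − 912 = 98 hPa.
98^0.643 ≈ 19.070.
V ≈ 5.68 × 19.070 ≈ 108.3 kt.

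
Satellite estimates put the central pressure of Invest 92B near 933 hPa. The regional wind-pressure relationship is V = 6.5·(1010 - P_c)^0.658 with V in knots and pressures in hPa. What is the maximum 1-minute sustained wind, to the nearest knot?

113 kt

ΔP = 1010 − 933 = 77 hPa.
77^0.658 ≈ 17.431.
V ≈ 6.5 × 17.431 ≈ 113.3 kt.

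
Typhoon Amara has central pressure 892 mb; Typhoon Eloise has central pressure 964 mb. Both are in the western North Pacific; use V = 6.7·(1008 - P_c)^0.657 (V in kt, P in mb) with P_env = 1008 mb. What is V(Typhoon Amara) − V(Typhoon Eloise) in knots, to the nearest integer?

72 kt

Typhoon Amara: ΔP = 116; V ≈ 6.7 × 116^0.657 ≈ 152.20 kt.
Typhoon Eloise: ΔP = 44; V ≈ 6.7 × 44^0.657 ≈ 80.51 kt.
Difference ≈ 152.20 − 80.51 = 71.69 → 72 kt.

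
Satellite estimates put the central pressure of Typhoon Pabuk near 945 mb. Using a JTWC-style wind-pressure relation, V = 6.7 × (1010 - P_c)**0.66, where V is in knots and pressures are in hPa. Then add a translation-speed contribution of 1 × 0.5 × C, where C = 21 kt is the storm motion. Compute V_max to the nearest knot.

ΔP = 1010 − 945 = 65 mb.
65^0.66 ≈ 15.723.
V ≈ 6.7 × 15.723 ≈ 105.3 kt.
Translation term: 1 × 0.5 × 21 = 10.5 kt.
Corrected V ≈ 115.8 kt → 116 kt.

116 kt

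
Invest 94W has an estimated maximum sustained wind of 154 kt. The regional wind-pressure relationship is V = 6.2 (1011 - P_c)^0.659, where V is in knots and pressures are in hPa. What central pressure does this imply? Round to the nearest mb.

880 mb

ΔP = (V / 6.2)^(1/0.659) = (154/6.2)^1.517.
154/6.2 = 24.839; 24.839^1.517 ≈ 130.93 mb.
P_c = 1011 − 130.93 = 880.07 ≈ 880 mb.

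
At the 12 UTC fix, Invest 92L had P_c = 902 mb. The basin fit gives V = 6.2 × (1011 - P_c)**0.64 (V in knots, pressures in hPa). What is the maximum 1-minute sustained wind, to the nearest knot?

125 kt

ΔP = 1011 − 902 = 109 mb.
109^0.64 ≈ 20.135.
V ≈ 6.2 × 20.135 ≈ 124.8 kt.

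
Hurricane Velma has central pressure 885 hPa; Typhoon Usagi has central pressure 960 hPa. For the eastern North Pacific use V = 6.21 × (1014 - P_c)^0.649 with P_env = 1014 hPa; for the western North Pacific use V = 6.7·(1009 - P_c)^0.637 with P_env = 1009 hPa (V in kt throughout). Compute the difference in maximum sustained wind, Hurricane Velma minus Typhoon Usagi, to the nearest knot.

66 kt

Hurricane Velma: ΔP = 129; V ≈ 6.21 × 129^0.649 ≈ 145.50 kt.
Typhoon Usagi: ΔP = 49; V ≈ 6.7 × 49^0.637 ≈ 79.93 kt.
Difference ≈ 145.50 − 79.93 = 65.57 → 66 kt.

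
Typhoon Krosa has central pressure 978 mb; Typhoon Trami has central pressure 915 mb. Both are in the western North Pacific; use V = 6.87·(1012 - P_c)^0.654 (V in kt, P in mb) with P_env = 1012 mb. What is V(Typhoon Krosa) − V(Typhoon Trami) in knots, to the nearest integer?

Typhoon Krosa: ΔP = 34; V ≈ 6.87 × 34^0.654 ≈ 68.95 kt.
Typhoon Trami: ΔP = 97; V ≈ 6.87 × 97^0.654 ≈ 136.87 kt.
Difference ≈ 68.95 − 136.87 = -67.92 → -68 kt.

-68 kt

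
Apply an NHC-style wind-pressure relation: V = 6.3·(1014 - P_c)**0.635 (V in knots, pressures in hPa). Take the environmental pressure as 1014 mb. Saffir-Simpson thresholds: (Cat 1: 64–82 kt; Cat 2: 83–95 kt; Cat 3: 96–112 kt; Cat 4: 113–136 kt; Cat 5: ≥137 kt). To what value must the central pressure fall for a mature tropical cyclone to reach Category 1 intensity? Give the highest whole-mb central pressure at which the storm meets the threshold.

975 mb

Category 1 begins at V = 64 kt.
Required ΔP = (64/6.3)^(1/0.635) = 10.159^1.575 ≈ 38.51 mb.
P_c ≤ 1014 − 38.51 = 975.49, so the highest integer P_c is 975 mb.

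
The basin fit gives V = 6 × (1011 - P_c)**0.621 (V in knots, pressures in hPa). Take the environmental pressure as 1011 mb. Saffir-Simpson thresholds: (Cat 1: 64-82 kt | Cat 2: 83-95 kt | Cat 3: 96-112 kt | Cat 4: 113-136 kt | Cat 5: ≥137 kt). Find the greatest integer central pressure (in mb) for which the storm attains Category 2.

942 mb

Category 2 begins at V = 83 kt.
Required ΔP = (83/6)^(1/0.621) = 13.833^1.610 ≈ 68.75 mb.
P_c ≤ 1011 − 68.75 = 942.25, so the highest integer P_c is 942 mb.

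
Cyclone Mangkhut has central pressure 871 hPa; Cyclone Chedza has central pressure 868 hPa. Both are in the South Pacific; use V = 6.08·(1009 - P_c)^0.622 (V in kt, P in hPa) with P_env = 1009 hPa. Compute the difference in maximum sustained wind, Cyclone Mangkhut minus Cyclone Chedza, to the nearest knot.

Cyclone Mangkhut: ΔP = 138; V ≈ 6.08 × 138^0.622 ≈ 130.29 kt.
Cyclone Chedza: ΔP = 141; V ≈ 6.08 × 141^0.622 ≈ 132.04 kt.
Difference ≈ 130.29 − 132.04 = -1.75 → -2 kt.

-2 kt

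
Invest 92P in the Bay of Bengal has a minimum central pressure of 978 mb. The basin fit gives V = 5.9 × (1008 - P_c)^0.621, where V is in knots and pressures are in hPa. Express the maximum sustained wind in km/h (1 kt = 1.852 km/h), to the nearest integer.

ΔP = 1008 − 978 = 30 mb.
V ≈ 5.9 × 30^0.621 = 5.9 × 8.266 ≈ 48.769 kt.
48.769 × 1.852 ≈ 90.32 km/h → 90 km/h.

90 km/h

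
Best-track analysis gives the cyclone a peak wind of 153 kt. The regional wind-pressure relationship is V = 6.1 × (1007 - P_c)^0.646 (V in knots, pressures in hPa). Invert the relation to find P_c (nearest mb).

860 mb

ΔP = (V / 6.1)^(1/0.646) = (153/6.1)^1.548.
153/6.1 = 25.082; 25.082^1.548 ≈ 146.62 mb.
P_c = 1007 − 146.62 = 860.38 ≈ 860 mb.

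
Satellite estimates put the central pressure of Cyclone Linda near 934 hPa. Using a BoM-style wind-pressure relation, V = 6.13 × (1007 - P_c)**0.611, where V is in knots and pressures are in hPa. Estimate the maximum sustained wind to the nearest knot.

84 kt

ΔP = 1007 − 934 = 73 hPa.
73^0.611 ≈ 13.756.
V ≈ 6.13 × 13.756 ≈ 84.3 kt.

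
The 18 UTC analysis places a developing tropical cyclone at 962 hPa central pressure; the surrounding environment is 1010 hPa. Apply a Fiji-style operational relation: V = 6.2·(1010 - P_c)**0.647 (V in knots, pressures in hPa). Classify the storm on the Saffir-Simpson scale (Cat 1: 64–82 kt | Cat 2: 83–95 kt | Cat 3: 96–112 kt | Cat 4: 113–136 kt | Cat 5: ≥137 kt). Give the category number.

1

ΔP = 1010 − 962 = 48 hPa.
V ≈ 6.2 × 48^0.647 = 6.2 × 12.24 ≈ 76 kt.
76 kt falls in the Category 1 band.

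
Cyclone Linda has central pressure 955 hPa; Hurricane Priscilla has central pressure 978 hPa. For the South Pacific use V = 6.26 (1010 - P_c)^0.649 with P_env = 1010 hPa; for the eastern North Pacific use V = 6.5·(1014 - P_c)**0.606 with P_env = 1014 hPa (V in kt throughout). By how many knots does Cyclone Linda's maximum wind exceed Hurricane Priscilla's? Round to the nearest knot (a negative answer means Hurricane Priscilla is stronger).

Cyclone Linda: ΔP = 55; V ≈ 6.26 × 55^0.649 ≈ 84.35 kt.
Hurricane Priscilla: ΔP = 36; V ≈ 6.5 × 36^0.606 ≈ 57.02 kt.
Difference ≈ 84.35 − 57.02 = 27.33 → 27 kt.

27 kt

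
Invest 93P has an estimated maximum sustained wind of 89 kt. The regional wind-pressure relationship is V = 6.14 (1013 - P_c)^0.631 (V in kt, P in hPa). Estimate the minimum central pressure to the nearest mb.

ΔP = (V / 6.14)^(1/0.631) = (89/6.14)^1.585.
89/6.14 = 14.495; 14.495^1.585 ≈ 69.23 mb.
P_c = 1013 − 69.23 = 943.77 ≈ 944 mb.

944 mb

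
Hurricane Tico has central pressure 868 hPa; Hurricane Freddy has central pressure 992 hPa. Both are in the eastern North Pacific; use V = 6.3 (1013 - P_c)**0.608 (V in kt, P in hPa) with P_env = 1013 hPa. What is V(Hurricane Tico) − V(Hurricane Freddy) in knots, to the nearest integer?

90 kt

Hurricane Tico: ΔP = 145; V ≈ 6.3 × 145^0.608 ≈ 129.85 kt.
Hurricane Freddy: ΔP = 21; V ≈ 6.3 × 21^0.608 ≈ 40.11 kt.
Difference ≈ 129.85 − 40.11 = 89.74 → 90 kt.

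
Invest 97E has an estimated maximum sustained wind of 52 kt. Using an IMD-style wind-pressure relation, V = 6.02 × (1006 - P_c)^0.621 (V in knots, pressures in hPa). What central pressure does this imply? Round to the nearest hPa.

ΔP = (V / 6.02)^(1/0.621) = (52/6.02)^1.610.
52/6.02 = 8.638; 8.638^1.610 ≈ 32.20 hPa.
P_c = 1006 − 32.20 = 973.80 ≈ 974 hPa.

974 hPa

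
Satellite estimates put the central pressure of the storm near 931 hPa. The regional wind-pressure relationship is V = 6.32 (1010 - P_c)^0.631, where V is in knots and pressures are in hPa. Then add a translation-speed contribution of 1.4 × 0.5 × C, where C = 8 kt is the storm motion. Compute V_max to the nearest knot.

105 kt

ΔP = 1010 − 931 = 79 hPa.
79^0.631 ≈ 15.754.
V ≈ 6.32 × 15.754 ≈ 99.6 kt.
Translation term: 1.4 × 0.5 × 8 = 5.6 kt.
Corrected V ≈ 105.2 kt → 105 kt.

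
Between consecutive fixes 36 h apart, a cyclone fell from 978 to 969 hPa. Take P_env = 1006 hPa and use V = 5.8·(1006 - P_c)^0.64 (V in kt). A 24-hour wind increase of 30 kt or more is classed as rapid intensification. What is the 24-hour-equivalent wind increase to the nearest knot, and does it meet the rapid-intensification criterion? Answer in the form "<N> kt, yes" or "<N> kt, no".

V₁: ΔP = 28, V ≈ 5.8 × 28^0.64 ≈ 48.93 kt.
V₂: ΔP = 37, V ≈ 5.8 × 37^0.64 ≈ 58.49 kt.
ΔV over 36 h = 9.56 kt → 24 h equivalent = 9.56 × 24/36 ≈ 6.37 kt.
6 kt < 30 kt ⇒ not rapid intensification.

6 kt, no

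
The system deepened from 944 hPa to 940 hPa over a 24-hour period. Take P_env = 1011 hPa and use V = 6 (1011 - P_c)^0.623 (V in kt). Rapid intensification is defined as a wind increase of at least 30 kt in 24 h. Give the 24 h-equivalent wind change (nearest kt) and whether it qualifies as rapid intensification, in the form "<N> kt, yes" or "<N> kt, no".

V₁: ΔP = 67, V ≈ 6 × 67^0.623 ≈ 82.38 kt.
V₂: ΔP = 71, V ≈ 6 × 71^0.623 ≈ 85.41 kt.
ΔV over 24 h = 3.03 kt → 24 h equivalent = 3.03 × 24/24 ≈ 3.03 kt.
3 kt < 30 kt ⇒ not rapid intensification.

3 kt, no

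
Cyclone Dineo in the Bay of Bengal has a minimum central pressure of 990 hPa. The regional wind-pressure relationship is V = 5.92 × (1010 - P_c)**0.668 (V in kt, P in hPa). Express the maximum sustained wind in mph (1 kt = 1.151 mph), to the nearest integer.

50 mph

ΔP = 1010 − 990 = 20 hPa.
V ≈ 5.92 × 20^0.668 = 5.92 × 7.398 ≈ 43.794 kt.
43.794 × 1.151 ≈ 50.41 mph → 50 mph.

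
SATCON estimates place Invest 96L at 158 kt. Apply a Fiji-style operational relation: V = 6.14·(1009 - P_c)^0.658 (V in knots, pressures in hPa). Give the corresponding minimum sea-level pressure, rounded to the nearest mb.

ΔP = (V / 6.14)^(1/0.658) = (158/6.14)^1.520.
158/6.14 = 25.733; 25.733^1.520 ≈ 139.19 mb.
P_c = 1009 − 139.19 = 869.81 ≈ 870 mb.

870 mb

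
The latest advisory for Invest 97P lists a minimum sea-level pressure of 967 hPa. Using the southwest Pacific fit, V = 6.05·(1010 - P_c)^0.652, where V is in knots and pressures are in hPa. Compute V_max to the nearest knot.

ΔP = 1010 − 967 = 43 hPa.
43^0.652 ≈ 11.615.
V ≈ 6.05 × 11.615 ≈ 70.3 kt.

70 kt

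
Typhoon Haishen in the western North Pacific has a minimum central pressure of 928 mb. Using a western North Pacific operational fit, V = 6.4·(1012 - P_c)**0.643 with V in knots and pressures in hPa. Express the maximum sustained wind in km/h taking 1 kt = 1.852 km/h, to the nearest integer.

205 km/h

ΔP = 1012 − 928 = 84 mb.
V ≈ 6.4 × 84^0.643 = 6.4 × 17.271 ≈ 110.533 kt.
110.533 × 1.852 ≈ 204.71 km/h → 205 km/h.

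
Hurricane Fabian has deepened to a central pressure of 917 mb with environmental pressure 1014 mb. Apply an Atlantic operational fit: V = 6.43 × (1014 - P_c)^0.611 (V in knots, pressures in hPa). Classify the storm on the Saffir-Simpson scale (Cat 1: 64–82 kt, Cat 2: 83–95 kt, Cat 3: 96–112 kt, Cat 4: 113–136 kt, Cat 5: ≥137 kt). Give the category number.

3

ΔP = 1014 − 917 = 97 mb.
V ≈ 6.43 × 97^0.611 = 6.43 × 16.37 ≈ 105 kt.
105 kt falls in the Category 3 band.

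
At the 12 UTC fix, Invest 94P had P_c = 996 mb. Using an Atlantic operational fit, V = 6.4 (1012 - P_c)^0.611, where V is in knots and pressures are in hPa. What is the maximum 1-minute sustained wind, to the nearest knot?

ΔP = 1012 − 996 = 16 mb.
16^0.611 ≈ 5.441.
V ≈ 6.4 × 5.441 ≈ 34.8 kt.

35 kt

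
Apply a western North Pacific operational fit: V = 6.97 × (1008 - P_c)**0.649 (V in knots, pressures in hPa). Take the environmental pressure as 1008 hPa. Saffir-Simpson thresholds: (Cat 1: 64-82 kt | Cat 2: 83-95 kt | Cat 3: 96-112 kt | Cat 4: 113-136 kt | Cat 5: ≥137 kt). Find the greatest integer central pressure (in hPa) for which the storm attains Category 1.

977 hPa

Category 1 begins at V = 64 kt.
Required ΔP = (64/6.97)^(1/0.649) = 9.182^1.541 ≈ 30.46 hPa.
P_c ≤ 1008 − 30.46 = 977.54, so the highest integer P_c is 977 hPa.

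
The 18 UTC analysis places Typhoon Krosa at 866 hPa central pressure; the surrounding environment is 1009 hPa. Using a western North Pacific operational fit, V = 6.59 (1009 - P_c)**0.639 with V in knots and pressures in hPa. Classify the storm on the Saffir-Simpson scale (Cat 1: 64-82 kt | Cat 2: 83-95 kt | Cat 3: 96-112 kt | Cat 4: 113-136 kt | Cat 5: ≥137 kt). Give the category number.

5

ΔP = 1009 − 866 = 143 hPa.
V ≈ 6.59 × 143^0.639 = 6.59 × 23.84 ≈ 157 kt.
157 kt falls in the Category 5 band.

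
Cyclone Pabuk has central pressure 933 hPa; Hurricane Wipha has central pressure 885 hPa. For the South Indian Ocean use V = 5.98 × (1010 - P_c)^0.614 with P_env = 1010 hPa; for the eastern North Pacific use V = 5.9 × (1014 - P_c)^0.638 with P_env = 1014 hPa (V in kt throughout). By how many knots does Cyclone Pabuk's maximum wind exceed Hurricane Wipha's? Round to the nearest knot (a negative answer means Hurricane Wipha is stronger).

Cyclone Pabuk: ΔP = 77; V ≈ 5.98 × 77^0.614 ≈ 86.10 kt.
Hurricane Wipha: ΔP = 129; V ≈ 5.9 × 129^0.638 ≈ 131.04 kt.
Difference ≈ 86.10 − 131.04 = -44.94 → -45 kt.

-45 kt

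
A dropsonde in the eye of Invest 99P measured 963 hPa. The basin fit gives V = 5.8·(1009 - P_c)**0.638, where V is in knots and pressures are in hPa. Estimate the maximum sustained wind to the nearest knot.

ΔP = 1009 − 963 = 46 hPa.
46^0.638 ≈ 11.504.
V ≈ 5.8 × 11.504 ≈ 66.7 kt.

67 kt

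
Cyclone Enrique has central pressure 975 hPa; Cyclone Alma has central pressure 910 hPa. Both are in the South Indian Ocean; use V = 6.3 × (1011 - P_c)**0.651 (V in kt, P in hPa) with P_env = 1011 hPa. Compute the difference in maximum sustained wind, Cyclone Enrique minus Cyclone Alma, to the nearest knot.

-62 kt

Cyclone Enrique: ΔP = 36; V ≈ 6.3 × 36^0.651 ≈ 64.94 kt.
Cyclone Alma: ΔP = 101; V ≈ 6.3 × 101^0.651 ≈ 127.10 kt.
Difference ≈ 64.94 − 127.10 = -62.16 → -62 kt.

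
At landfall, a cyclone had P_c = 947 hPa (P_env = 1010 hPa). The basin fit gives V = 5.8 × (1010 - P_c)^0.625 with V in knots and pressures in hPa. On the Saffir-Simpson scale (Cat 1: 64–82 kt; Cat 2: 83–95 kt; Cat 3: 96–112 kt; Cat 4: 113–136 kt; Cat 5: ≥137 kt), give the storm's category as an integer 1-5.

1

ΔP = 1010 − 947 = 63 hPa.
V ≈ 5.8 × 63^0.625 = 5.8 × 13.32 ≈ 77 kt.
77 kt falls in the Category 1 band.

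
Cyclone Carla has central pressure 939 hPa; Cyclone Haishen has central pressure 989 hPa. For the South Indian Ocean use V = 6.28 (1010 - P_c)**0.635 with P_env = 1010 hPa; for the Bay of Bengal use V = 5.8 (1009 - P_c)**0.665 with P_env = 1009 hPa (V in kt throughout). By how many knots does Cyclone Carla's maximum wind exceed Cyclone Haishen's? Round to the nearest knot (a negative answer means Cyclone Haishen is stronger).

52 kt

Cyclone Carla: ΔP = 71; V ≈ 6.28 × 71^0.635 ≈ 94.08 kt.
Cyclone Haishen: ΔP = 20; V ≈ 5.8 × 20^0.665 ≈ 42.52 kt.
Difference ≈ 94.08 − 42.52 = 51.56 → 52 kt.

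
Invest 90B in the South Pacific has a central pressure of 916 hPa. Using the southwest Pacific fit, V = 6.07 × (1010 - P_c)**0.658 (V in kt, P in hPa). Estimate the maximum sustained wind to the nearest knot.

121 kt

ΔP = 1010 − 916 = 94 hPa.
94^0.658 ≈ 19.876.
V ≈ 6.07 × 19.876 ≈ 120.6 kt.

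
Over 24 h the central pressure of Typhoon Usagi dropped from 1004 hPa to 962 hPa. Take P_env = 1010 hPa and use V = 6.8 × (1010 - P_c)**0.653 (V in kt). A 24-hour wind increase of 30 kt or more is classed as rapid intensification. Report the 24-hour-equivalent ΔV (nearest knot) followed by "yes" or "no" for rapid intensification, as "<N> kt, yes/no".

63 kt, yes

V₁: ΔP = 6, V ≈ 6.8 × 6^0.653 ≈ 21.91 kt.
V₂: ΔP = 48, V ≈ 6.8 × 48^0.653 ≈ 85.18 kt.
ΔV over 24 h = 63.27 kt → 24 h equivalent = 63.27 × 24/24 ≈ 63.27 kt.
63 kt ≥ 30 kt ⇒ rapid intensification.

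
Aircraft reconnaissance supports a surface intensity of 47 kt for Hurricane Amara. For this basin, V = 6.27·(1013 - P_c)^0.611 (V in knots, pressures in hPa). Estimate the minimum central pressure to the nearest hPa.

ΔP = (V / 6.27)^(1/0.611) = (47/6.27)^1.637.
47/6.27 = 7.496; 7.496^1.637 ≈ 27.03 hPa.
P_c = 1013 − 27.03 = 985.97 ≈ 986 hPa.

986 hPa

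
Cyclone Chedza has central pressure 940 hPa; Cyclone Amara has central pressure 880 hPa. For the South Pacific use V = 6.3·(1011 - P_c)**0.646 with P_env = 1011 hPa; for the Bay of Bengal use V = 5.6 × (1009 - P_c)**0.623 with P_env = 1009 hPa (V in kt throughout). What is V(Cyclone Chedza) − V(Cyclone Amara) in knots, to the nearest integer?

Cyclone Chedza: ΔP = 71; V ≈ 6.3 × 71^0.646 ≈ 98.91 kt.
Cyclone Amara: ΔP = 129; V ≈ 5.6 × 129^0.623 ≈ 115.63 kt.
Difference ≈ 98.91 − 115.63 = -16.72 → -17 kt.

-17 kt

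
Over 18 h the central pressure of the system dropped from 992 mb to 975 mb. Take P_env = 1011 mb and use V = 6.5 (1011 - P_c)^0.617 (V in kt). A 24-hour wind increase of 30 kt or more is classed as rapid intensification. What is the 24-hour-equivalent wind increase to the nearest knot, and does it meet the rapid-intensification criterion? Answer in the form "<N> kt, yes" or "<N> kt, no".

26 kt, no

V₁: ΔP = 19, V ≈ 6.5 × 19^0.617 ≈ 39.99 kt.
V₂: ΔP = 36, V ≈ 6.5 × 36^0.617 ≈ 59.31 kt.
ΔV over 18 h = 19.32 kt → 24 h equivalent = 19.32 × 24/18 ≈ 25.76 kt.
26 kt < 30 kt ⇒ not rapid intensification.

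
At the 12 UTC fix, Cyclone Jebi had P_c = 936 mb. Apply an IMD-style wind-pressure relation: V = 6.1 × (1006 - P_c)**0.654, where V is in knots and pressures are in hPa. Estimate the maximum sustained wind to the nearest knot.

ΔP = 1006 − 936 = 70 mb.
70^0.654 ≈ 16.095.
V ≈ 6.1 × 16.095 ≈ 98.2 kt.

98 kt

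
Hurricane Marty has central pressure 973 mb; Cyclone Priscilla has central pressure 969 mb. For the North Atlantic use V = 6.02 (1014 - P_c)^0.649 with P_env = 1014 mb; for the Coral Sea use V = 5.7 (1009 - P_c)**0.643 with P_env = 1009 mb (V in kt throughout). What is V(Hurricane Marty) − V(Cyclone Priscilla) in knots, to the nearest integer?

Hurricane Marty: ΔP = 41; V ≈ 6.02 × 41^0.649 ≈ 67.03 kt.
Cyclone Priscilla: ΔP = 40; V ≈ 5.7 × 40^0.643 ≈ 61.09 kt.
Difference ≈ 67.03 − 61.09 = 5.94 → 6 kt.

6 kt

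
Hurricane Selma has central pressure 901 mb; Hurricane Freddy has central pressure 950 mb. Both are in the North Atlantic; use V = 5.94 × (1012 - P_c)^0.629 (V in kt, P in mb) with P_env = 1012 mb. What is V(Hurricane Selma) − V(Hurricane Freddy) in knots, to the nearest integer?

Hurricane Selma: ΔP = 111; V ≈ 5.94 × 111^0.629 ≈ 114.89 kt.
Hurricane Freddy: ΔP = 62; V ≈ 5.94 × 62^0.629 ≈ 79.65 kt.
Difference ≈ 114.89 − 79.65 = 35.24 → 35 kt.

35 kt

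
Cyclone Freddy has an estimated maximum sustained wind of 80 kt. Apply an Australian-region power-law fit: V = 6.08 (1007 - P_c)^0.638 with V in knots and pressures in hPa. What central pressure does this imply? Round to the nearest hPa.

950 hPa

ΔP = (V / 6.08)^(1/0.638) = (80/6.08)^1.567.
80/6.08 = 13.158; 13.158^1.567 ≈ 56.78 hPa.
P_c = 1007 − 56.78 = 950.22 ≈ 950 hPa.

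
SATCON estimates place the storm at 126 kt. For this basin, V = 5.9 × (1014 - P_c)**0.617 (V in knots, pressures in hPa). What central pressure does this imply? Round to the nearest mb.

871 mb

ΔP = (V / 5.9)^(1/0.617) = (126/5.9)^1.621.
126/5.9 = 21.356; 21.356^1.621 ≈ 142.83 mb.
P_c = 1014 − 142.83 = 871.17 ≈ 871 mb.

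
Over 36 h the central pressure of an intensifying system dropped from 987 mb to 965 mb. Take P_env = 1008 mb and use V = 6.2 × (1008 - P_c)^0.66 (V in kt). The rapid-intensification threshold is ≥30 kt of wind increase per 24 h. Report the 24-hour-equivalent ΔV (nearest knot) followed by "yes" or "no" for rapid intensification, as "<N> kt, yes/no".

V₁: ΔP = 21, V ≈ 6.2 × 21^0.66 ≈ 46.24 kt.
V₂: ΔP = 43, V ≈ 6.2 × 43^0.66 ≈ 74.21 kt.
ΔV over 36 h = 27.97 kt → 24 h equivalent = 27.97 × 24/36 ≈ 18.65 kt.
19 kt < 30 kt ⇒ not rapid intensification.

19 kt, no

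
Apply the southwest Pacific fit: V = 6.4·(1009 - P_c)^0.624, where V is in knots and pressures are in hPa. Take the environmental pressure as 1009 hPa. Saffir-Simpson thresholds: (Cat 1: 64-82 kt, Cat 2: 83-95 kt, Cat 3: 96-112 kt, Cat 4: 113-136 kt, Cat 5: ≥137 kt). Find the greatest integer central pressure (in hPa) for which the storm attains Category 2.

Category 2 begins at V = 83 kt.
Required ΔP = (83/6.4)^(1/0.624) = 12.969^1.603 ≈ 60.74 hPa.
P_c ≤ 1009 − 60.74 = 948.26, so the highest integer P_c is 948 hPa.

948 hPa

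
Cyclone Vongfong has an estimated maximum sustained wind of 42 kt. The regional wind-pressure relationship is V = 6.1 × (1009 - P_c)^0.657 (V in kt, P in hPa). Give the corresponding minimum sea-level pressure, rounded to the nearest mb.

990 mb

ΔP = (V / 6.1)^(1/0.657) = (42/6.1)^1.522.
42/6.1 = 6.885; 6.885^1.522 ≈ 18.85 mb.
P_c = 1009 − 18.85 = 990.15 ≈ 990 mb.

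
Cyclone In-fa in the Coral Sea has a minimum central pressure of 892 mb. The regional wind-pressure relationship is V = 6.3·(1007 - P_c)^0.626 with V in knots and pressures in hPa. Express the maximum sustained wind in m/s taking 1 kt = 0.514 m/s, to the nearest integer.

ΔP = 1007 − 892 = 115 mb.
V ≈ 6.3 × 115^0.626 = 6.3 × 19.498 ≈ 122.839 kt.
122.839 × 0.514 ≈ 63.14 m/s → 63 m/s.

63 m/s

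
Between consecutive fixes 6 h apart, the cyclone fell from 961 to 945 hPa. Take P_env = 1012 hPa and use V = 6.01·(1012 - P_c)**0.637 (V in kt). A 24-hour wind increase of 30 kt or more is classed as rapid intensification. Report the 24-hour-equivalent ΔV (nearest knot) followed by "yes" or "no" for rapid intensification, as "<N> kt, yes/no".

V₁: ΔP = 51, V ≈ 6.01 × 51^0.637 ≈ 73.55 kt.
V₂: ΔP = 67, V ≈ 6.01 × 67^0.637 ≈ 87.52 kt.
ΔV over 6 h = 13.97 kt → 24 h equivalent = 13.97 × 24/6 ≈ 55.88 kt.
56 kt ≥ 30 kt ⇒ rapid intensification.

56 kt, yes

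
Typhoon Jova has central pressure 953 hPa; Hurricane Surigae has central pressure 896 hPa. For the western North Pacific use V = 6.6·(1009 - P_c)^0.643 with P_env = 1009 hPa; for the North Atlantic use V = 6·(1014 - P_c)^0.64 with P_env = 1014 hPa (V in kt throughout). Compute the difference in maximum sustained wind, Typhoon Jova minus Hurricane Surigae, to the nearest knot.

Typhoon Jova: ΔP = 56; V ≈ 6.6 × 56^0.643 ≈ 87.83 kt.
Hurricane Surigae: ΔP = 118; V ≈ 6 × 118^0.64 ≈ 127.10 kt.
Difference ≈ 87.83 − 127.10 = -39.27 → -39 kt.

-39 kt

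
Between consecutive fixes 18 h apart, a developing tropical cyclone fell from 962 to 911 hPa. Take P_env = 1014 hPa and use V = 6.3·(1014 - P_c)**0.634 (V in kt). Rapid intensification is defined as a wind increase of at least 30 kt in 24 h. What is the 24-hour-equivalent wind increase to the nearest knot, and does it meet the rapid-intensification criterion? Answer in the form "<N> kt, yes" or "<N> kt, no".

56 kt, yes

V₁: ΔP = 52, V ≈ 6.3 × 52^0.634 ≈ 77.14 kt.
V₂: ΔP = 103, V ≈ 6.3 × 103^0.634 ≈ 118.98 kt.
ΔV over 18 h = 41.84 kt → 24 h equivalent = 41.84 × 24/18 ≈ 55.79 kt.
56 kt ≥ 30 kt ⇒ rapid intensification.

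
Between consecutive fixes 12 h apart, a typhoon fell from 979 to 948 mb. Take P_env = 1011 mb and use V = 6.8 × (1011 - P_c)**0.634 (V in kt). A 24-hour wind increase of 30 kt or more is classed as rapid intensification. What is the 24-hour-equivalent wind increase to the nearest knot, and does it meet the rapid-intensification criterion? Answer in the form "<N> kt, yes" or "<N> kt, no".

V₁: ΔP = 32, V ≈ 6.8 × 32^0.634 ≈ 61.20 kt.
V₂: ΔP = 63, V ≈ 6.8 × 63^0.634 ≈ 94.04 kt.
ΔV over 12 h = 32.84 kt → 24 h equivalent = 32.84 × 24/12 ≈ 65.68 kt.
66 kt ≥ 30 kt ⇒ rapid intensification.

66 kt, yes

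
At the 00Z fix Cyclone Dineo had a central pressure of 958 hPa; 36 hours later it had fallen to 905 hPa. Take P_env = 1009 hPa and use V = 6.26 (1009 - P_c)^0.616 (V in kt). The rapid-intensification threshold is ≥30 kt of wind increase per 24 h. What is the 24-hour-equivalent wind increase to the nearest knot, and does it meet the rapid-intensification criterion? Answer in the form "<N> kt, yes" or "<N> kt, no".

26 kt, no

V₁: ΔP = 51, V ≈ 6.26 × 51^0.616 ≈ 70.54 kt.
V₂: ΔP = 104, V ≈ 6.26 × 104^0.616 ≈ 109.41 kt.
ΔV over 36 h = 38.87 kt → 24 h equivalent = 38.87 × 24/36 ≈ 25.91 kt.
26 kt < 30 kt ⇒ not rapid intensification.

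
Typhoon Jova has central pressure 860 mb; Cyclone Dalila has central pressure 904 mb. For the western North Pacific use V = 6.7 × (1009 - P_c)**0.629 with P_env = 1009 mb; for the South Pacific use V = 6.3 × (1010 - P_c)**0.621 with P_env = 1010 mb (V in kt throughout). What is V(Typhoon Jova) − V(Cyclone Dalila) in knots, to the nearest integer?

42 kt

Typhoon Jova: ΔP = 149; V ≈ 6.7 × 149^0.629 ≈ 155.96 kt.
Cyclone Dalila: ΔP = 106; V ≈ 6.3 × 106^0.621 ≈ 114.04 kt.
Difference ≈ 155.96 − 114.04 = 41.92 → 42 kt.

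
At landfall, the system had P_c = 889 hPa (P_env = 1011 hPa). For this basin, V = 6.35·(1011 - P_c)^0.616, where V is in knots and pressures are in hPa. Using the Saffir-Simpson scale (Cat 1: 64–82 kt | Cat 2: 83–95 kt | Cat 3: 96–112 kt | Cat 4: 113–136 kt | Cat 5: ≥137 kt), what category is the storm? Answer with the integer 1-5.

ΔP = 1011 − 889 = 122 hPa.
V ≈ 6.35 × 122^0.616 = 6.35 × 19.28 ≈ 122 kt.
122 kt falls in the Category 4 band.

4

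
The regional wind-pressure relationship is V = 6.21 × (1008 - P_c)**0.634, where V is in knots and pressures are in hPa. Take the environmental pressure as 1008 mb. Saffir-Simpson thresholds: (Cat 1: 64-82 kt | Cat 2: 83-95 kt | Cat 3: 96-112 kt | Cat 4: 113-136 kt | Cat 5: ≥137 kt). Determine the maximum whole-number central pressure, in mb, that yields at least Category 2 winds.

Category 2 begins at V = 83 kt.
Required ΔP = (83/6.21)^(1/0.634) = 13.366^1.577 ≈ 59.70 mb.
P_c ≤ 1008 − 59.70 = 948.30, so the highest integer P_c is 948 mb.

948 mb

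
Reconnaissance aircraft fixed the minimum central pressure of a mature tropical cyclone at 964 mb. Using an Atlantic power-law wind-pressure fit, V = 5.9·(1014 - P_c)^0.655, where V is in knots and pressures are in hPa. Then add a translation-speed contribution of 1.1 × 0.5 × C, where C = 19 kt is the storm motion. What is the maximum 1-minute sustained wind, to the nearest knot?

87 kt

ΔP = 1014 − 964 = 50 mb.
50^0.655 ≈ 12.967.
V ≈ 5.9 × 12.967 ≈ 76.5 kt.
Translation term: 1.1 × 0.5 × 19 = 10.45 kt.
Corrected V ≈ 86.95 kt → 87 kt.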